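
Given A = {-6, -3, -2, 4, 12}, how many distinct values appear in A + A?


A + A = {a + a' : a, a' ∈ A}; |A| = 5.
General bounds: 2|A| - 1 ≤ |A + A| ≤ |A|(|A|+1)/2, i.e. 9 ≤ |A + A| ≤ 15.
Lower bound 2|A|-1 is attained iff A is an arithmetic progression.
Enumerate sums a + a' for a ≤ a' (symmetric, so this suffices):
a = -6: -6+-6=-12, -6+-3=-9, -6+-2=-8, -6+4=-2, -6+12=6
a = -3: -3+-3=-6, -3+-2=-5, -3+4=1, -3+12=9
a = -2: -2+-2=-4, -2+4=2, -2+12=10
a = 4: 4+4=8, 4+12=16
a = 12: 12+12=24
Distinct sums: {-12, -9, -8, -6, -5, -4, -2, 1, 2, 6, 8, 9, 10, 16, 24}
|A + A| = 15

|A + A| = 15


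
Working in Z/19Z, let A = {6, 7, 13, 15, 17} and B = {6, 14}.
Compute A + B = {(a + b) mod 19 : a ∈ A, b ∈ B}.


Work in Z/19Z: reduce every sum a + b modulo 19.
Enumerate all 10 pairs:
a = 6: 6+6=12, 6+14=1
a = 7: 7+6=13, 7+14=2
a = 13: 13+6=0, 13+14=8
a = 15: 15+6=2, 15+14=10
a = 17: 17+6=4, 17+14=12
Distinct residues collected: {0, 1, 2, 4, 8, 10, 12, 13}
|A + B| = 8 (out of 19 total residues).

A + B = {0, 1, 2, 4, 8, 10, 12, 13}


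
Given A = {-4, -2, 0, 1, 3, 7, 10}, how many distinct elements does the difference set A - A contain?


A - A = {a - a' : a, a' ∈ A}; |A| = 7.
Bounds: 2|A|-1 ≤ |A - A| ≤ |A|² - |A| + 1, i.e. 13 ≤ |A - A| ≤ 43.
Note: 0 ∈ A - A always (from a - a). The set is symmetric: if d ∈ A - A then -d ∈ A - A.
Enumerate nonzero differences d = a - a' with a > a' (then include -d):
Positive differences: {1, 2, 3, 4, 5, 6, 7, 9, 10, 11, 12, 14}
Full difference set: {0} ∪ (positive diffs) ∪ (negative diffs).
|A - A| = 1 + 2·12 = 25 (matches direct enumeration: 25).

|A - A| = 25


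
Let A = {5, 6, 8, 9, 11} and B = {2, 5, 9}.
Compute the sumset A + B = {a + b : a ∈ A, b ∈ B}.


A + B = {a + b : a ∈ A, b ∈ B}.
Enumerate all |A|·|B| = 5·3 = 15 pairs (a, b) and collect distinct sums.
a = 5: 5+2=7, 5+5=10, 5+9=14
a = 6: 6+2=8, 6+5=11, 6+9=15
a = 8: 8+2=10, 8+5=13, 8+9=17
a = 9: 9+2=11, 9+5=14, 9+9=18
a = 11: 11+2=13, 11+5=16, 11+9=20
Collecting distinct sums: A + B = {7, 8, 10, 11, 13, 14, 15, 16, 17, 18, 20}
|A + B| = 11

A + B = {7, 8, 10, 11, 13, 14, 15, 16, 17, 18, 20}


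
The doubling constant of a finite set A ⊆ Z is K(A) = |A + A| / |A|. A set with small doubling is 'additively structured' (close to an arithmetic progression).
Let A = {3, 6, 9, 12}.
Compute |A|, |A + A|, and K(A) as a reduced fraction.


|A| = 4.
Compute A + A by enumerating all 16 pairs.
A + A = {6, 9, 12, 15, 18, 21, 24}, so |A + A| = 7.
K = |A + A| / |A| = 7/4 (already in lowest terms) ≈ 1.7500.
Reference: AP of size 4 gives K = 7/4 ≈ 1.7500; a fully generic set of size 4 gives K ≈ 2.5000.

|A| = 4, |A + A| = 7, K = 7/4.


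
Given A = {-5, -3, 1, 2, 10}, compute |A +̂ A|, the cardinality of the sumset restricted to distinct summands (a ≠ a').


Restricted sumset: A +̂ A = {a + a' : a ∈ A, a' ∈ A, a ≠ a'}.
Equivalently, take A + A and drop any sum 2a that is achievable ONLY as a + a for a ∈ A (i.e. sums representable only with equal summands).
Enumerate pairs (a, a') with a < a' (symmetric, so each unordered pair gives one sum; this covers all a ≠ a'):
  -5 + -3 = -8
  -5 + 1 = -4
  -5 + 2 = -3
  -5 + 10 = 5
  -3 + 1 = -2
  -3 + 2 = -1
  -3 + 10 = 7
  1 + 2 = 3
  1 + 10 = 11
  2 + 10 = 12
Collected distinct sums: {-8, -4, -3, -2, -1, 3, 5, 7, 11, 12}
|A +̂ A| = 10
(Reference bound: |A +̂ A| ≥ 2|A| - 3 for |A| ≥ 2, with |A| = 5 giving ≥ 7.)

|A +̂ A| = 10


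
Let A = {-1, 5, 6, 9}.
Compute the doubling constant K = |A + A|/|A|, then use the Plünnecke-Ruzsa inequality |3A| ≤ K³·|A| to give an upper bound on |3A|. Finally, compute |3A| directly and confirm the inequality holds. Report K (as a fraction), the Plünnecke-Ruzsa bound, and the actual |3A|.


|A| = 4.
Step 1: Compute A + A by enumerating all 16 pairs.
A + A = {-2, 4, 5, 8, 10, 11, 12, 14, 15, 18}, so |A + A| = 10.
Step 2: Doubling constant K = |A + A|/|A| = 10/4 = 10/4 ≈ 2.5000.
Step 3: Plünnecke-Ruzsa gives |3A| ≤ K³·|A| = (2.5000)³ · 4 ≈ 62.5000.
Step 4: Compute 3A = A + A + A directly by enumerating all triples (a,b,c) ∈ A³; |3A| = 19.
Step 5: Check 19 ≤ 62.5000? Yes ✓.

K = 10/4, Plünnecke-Ruzsa bound K³|A| ≈ 62.5000, |3A| = 19, inequality holds.


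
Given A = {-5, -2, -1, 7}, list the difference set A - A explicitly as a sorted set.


A - A = {a - a' : a, a' ∈ A}.
Compute a - a' for each ordered pair (a, a'):
a = -5: -5--5=0, -5--2=-3, -5--1=-4, -5-7=-12
a = -2: -2--5=3, -2--2=0, -2--1=-1, -2-7=-9
a = -1: -1--5=4, -1--2=1, -1--1=0, -1-7=-8
a = 7: 7--5=12, 7--2=9, 7--1=8, 7-7=0
Collecting distinct values (and noting 0 appears from a-a):
A - A = {-12, -9, -8, -4, -3, -1, 0, 1, 3, 4, 8, 9, 12}
|A - A| = 13

A - A = {-12, -9, -8, -4, -3, -1, 0, 1, 3, 4, 8, 9, 12}


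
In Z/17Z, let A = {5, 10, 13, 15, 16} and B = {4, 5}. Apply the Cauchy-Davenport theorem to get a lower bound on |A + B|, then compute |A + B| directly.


Cauchy-Davenport: |A + B| ≥ min(p, |A| + |B| - 1) for A, B nonempty in Z/pZ.
|A| = 5, |B| = 2, p = 17.
CD lower bound = min(17, 5 + 2 - 1) = min(17, 6) = 6.
Compute A + B mod 17 directly:
a = 5: 5+4=9, 5+5=10
a = 10: 10+4=14, 10+5=15
a = 13: 13+4=0, 13+5=1
a = 15: 15+4=2, 15+5=3
a = 16: 16+4=3, 16+5=4
A + B = {0, 1, 2, 3, 4, 9, 10, 14, 15}, so |A + B| = 9.
Verify: 9 ≥ 6? Yes ✓.

CD lower bound = 6, actual |A + B| = 9.


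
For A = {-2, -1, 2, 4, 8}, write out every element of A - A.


A - A = {a - a' : a, a' ∈ A}.
Compute a - a' for each ordered pair (a, a'):
a = -2: -2--2=0, -2--1=-1, -2-2=-4, -2-4=-6, -2-8=-10
a = -1: -1--2=1, -1--1=0, -1-2=-3, -1-4=-5, -1-8=-9
a = 2: 2--2=4, 2--1=3, 2-2=0, 2-4=-2, 2-8=-6
a = 4: 4--2=6, 4--1=5, 4-2=2, 4-4=0, 4-8=-4
a = 8: 8--2=10, 8--1=9, 8-2=6, 8-4=4, 8-8=0
Collecting distinct values (and noting 0 appears from a-a):
A - A = {-10, -9, -6, -5, -4, -3, -2, -1, 0, 1, 2, 3, 4, 5, 6, 9, 10}
|A - A| = 17

A - A = {-10, -9, -6, -5, -4, -3, -2, -1, 0, 1, 2, 3, 4, 5, 6, 9, 10}


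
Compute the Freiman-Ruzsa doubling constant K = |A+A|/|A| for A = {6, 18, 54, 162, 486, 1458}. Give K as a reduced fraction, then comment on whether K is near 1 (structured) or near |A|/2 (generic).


|A| = 6.
Compute A + A by enumerating all 36 pairs.
A + A = {12, 24, 36, 60, 72, 108, 168, 180, 216, 324, 492, 504, 540, 648, 972, 1464, 1476, 1512, 1620, 1944, 2916}, so |A + A| = 21.
K = |A + A| / |A| = 21/6 = 7/2 ≈ 3.5000.
Reference: AP of size 6 gives K = 11/6 ≈ 1.8333; a fully generic set of size 6 gives K ≈ 3.5000.

|A| = 6, |A + A| = 21, K = 21/6 = 7/2.


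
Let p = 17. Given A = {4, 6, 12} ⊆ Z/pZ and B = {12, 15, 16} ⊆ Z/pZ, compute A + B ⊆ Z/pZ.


Work in Z/17Z: reduce every sum a + b modulo 17.
Enumerate all 9 pairs:
a = 4: 4+12=16, 4+15=2, 4+16=3
a = 6: 6+12=1, 6+15=4, 6+16=5
a = 12: 12+12=7, 12+15=10, 12+16=11
Distinct residues collected: {1, 2, 3, 4, 5, 7, 10, 11, 16}
|A + B| = 9 (out of 17 total residues).

A + B = {1, 2, 3, 4, 5, 7, 10, 11, 16}


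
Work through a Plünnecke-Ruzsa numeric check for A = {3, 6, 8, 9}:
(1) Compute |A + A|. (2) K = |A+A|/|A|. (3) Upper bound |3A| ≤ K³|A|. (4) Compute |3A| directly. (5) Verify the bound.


|A| = 4.
Step 1: Compute A + A by enumerating all 16 pairs.
A + A = {6, 9, 11, 12, 14, 15, 16, 17, 18}, so |A + A| = 9.
Step 2: Doubling constant K = |A + A|/|A| = 9/4 = 9/4 ≈ 2.2500.
Step 3: Plünnecke-Ruzsa gives |3A| ≤ K³·|A| = (2.2500)³ · 4 ≈ 45.5625.
Step 4: Compute 3A = A + A + A directly by enumerating all triples (a,b,c) ∈ A³; |3A| = 15.
Step 5: Check 15 ≤ 45.5625? Yes ✓.

K = 9/4, Plünnecke-Ruzsa bound K³|A| ≈ 45.5625, |3A| = 15, inequality holds.


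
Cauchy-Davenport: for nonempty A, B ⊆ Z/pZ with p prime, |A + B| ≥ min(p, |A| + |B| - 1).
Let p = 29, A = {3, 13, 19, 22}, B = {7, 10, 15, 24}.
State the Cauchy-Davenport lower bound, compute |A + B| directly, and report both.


Cauchy-Davenport: |A + B| ≥ min(p, |A| + |B| - 1) for A, B nonempty in Z/pZ.
|A| = 4, |B| = 4, p = 29.
CD lower bound = min(29, 4 + 4 - 1) = min(29, 7) = 7.
Compute A + B mod 29 directly:
a = 3: 3+7=10, 3+10=13, 3+15=18, 3+24=27
a = 13: 13+7=20, 13+10=23, 13+15=28, 13+24=8
a = 19: 19+7=26, 19+10=0, 19+15=5, 19+24=14
a = 22: 22+7=0, 22+10=3, 22+15=8, 22+24=17
A + B = {0, 3, 5, 8, 10, 13, 14, 17, 18, 20, 23, 26, 27, 28}, so |A + B| = 14.
Verify: 14 ≥ 7? Yes ✓.

CD lower bound = 7, actual |A + B| = 14.


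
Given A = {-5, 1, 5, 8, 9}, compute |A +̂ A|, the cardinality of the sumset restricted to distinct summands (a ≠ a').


Restricted sumset: A +̂ A = {a + a' : a ∈ A, a' ∈ A, a ≠ a'}.
Equivalently, take A + A and drop any sum 2a that is achievable ONLY as a + a for a ∈ A (i.e. sums representable only with equal summands).
Enumerate pairs (a, a') with a < a' (symmetric, so each unordered pair gives one sum; this covers all a ≠ a'):
  -5 + 1 = -4
  -5 + 5 = 0
  -5 + 8 = 3
  -5 + 9 = 4
  1 + 5 = 6
  1 + 8 = 9
  1 + 9 = 10
  5 + 8 = 13
  5 + 9 = 14
  8 + 9 = 17
Collected distinct sums: {-4, 0, 3, 4, 6, 9, 10, 13, 14, 17}
|A +̂ A| = 10
(Reference bound: |A +̂ A| ≥ 2|A| - 3 for |A| ≥ 2, with |A| = 5 giving ≥ 7.)

|A +̂ A| = 10


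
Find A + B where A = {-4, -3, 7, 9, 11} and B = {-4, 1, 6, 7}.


A + B = {a + b : a ∈ A, b ∈ B}.
Enumerate all |A|·|B| = 5·4 = 20 pairs (a, b) and collect distinct sums.
a = -4: -4+-4=-8, -4+1=-3, -4+6=2, -4+7=3
a = -3: -3+-4=-7, -3+1=-2, -3+6=3, -3+7=4
a = 7: 7+-4=3, 7+1=8, 7+6=13, 7+7=14
a = 9: 9+-4=5, 9+1=10, 9+6=15, 9+7=16
a = 11: 11+-4=7, 11+1=12, 11+6=17, 11+7=18
Collecting distinct sums: A + B = {-8, -7, -3, -2, 2, 3, 4, 5, 7, 8, 10, 12, 13, 14, 15, 16, 17, 18}
|A + B| = 18

A + B = {-8, -7, -3, -2, 2, 3, 4, 5, 7, 8, 10, 12, 13, 14, 15, 16, 17, 18}


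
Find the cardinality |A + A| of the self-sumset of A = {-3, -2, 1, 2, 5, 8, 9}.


A + A = {a + a' : a, a' ∈ A}; |A| = 7.
General bounds: 2|A| - 1 ≤ |A + A| ≤ |A|(|A|+1)/2, i.e. 13 ≤ |A + A| ≤ 28.
Lower bound 2|A|-1 is attained iff A is an arithmetic progression.
Enumerate sums a + a' for a ≤ a' (symmetric, so this suffices):
a = -3: -3+-3=-6, -3+-2=-5, -3+1=-2, -3+2=-1, -3+5=2, -3+8=5, -3+9=6
a = -2: -2+-2=-4, -2+1=-1, -2+2=0, -2+5=3, -2+8=6, -2+9=7
a = 1: 1+1=2, 1+2=3, 1+5=6, 1+8=9, 1+9=10
a = 2: 2+2=4, 2+5=7, 2+8=10, 2+9=11
a = 5: 5+5=10, 5+8=13, 5+9=14
a = 8: 8+8=16, 8+9=17
a = 9: 9+9=18
Distinct sums: {-6, -5, -4, -2, -1, 0, 2, 3, 4, 5, 6, 7, 9, 10, 11, 13, 14, 16, 17, 18}
|A + A| = 20

|A + A| = 20


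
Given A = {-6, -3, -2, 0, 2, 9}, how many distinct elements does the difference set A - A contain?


A - A = {a - a' : a, a' ∈ A}; |A| = 6.
Bounds: 2|A|-1 ≤ |A - A| ≤ |A|² - |A| + 1, i.e. 11 ≤ |A - A| ≤ 31.
Note: 0 ∈ A - A always (from a - a). The set is symmetric: if d ∈ A - A then -d ∈ A - A.
Enumerate nonzero differences d = a - a' with a > a' (then include -d):
Positive differences: {1, 2, 3, 4, 5, 6, 7, 8, 9, 11, 12, 15}
Full difference set: {0} ∪ (positive diffs) ∪ (negative diffs).
|A - A| = 1 + 2·12 = 25 (matches direct enumeration: 25).

|A - A| = 25


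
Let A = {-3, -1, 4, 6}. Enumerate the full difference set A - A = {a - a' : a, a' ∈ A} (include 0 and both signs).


A - A = {a - a' : a, a' ∈ A}.
Compute a - a' for each ordered pair (a, a'):
a = -3: -3--3=0, -3--1=-2, -3-4=-7, -3-6=-9
a = -1: -1--3=2, -1--1=0, -1-4=-5, -1-6=-7
a = 4: 4--3=7, 4--1=5, 4-4=0, 4-6=-2
a = 6: 6--3=9, 6--1=7, 6-4=2, 6-6=0
Collecting distinct values (and noting 0 appears from a-a):
A - A = {-9, -7, -5, -2, 0, 2, 5, 7, 9}
|A - A| = 9

A - A = {-9, -7, -5, -2, 0, 2, 5, 7, 9}


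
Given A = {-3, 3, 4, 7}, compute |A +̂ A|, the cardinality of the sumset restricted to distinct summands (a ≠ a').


Restricted sumset: A +̂ A = {a + a' : a ∈ A, a' ∈ A, a ≠ a'}.
Equivalently, take A + A and drop any sum 2a that is achievable ONLY as a + a for a ∈ A (i.e. sums representable only with equal summands).
Enumerate pairs (a, a') with a < a' (symmetric, so each unordered pair gives one sum; this covers all a ≠ a'):
  -3 + 3 = 0
  -3 + 4 = 1
  -3 + 7 = 4
  3 + 4 = 7
  3 + 7 = 10
  4 + 7 = 11
Collected distinct sums: {0, 1, 4, 7, 10, 11}
|A +̂ A| = 6
(Reference bound: |A +̂ A| ≥ 2|A| - 3 for |A| ≥ 2, with |A| = 4 giving ≥ 5.)

|A +̂ A| = 6


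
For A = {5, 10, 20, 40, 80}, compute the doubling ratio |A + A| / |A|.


|A| = 5.
Compute A + A by enumerating all 25 pairs.
A + A = {10, 15, 20, 25, 30, 40, 45, 50, 60, 80, 85, 90, 100, 120, 160}, so |A + A| = 15.
K = |A + A| / |A| = 15/5 = 3/1 ≈ 3.0000.
Reference: AP of size 5 gives K = 9/5 ≈ 1.8000; a fully generic set of size 5 gives K ≈ 3.0000.

|A| = 5, |A + A| = 15, K = 15/5 = 3/1.


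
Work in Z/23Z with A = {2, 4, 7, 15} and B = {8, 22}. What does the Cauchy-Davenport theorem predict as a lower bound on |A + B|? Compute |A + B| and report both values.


Cauchy-Davenport: |A + B| ≥ min(p, |A| + |B| - 1) for A, B nonempty in Z/pZ.
|A| = 4, |B| = 2, p = 23.
CD lower bound = min(23, 4 + 2 - 1) = min(23, 5) = 5.
Compute A + B mod 23 directly:
a = 2: 2+8=10, 2+22=1
a = 4: 4+8=12, 4+22=3
a = 7: 7+8=15, 7+22=6
a = 15: 15+8=0, 15+22=14
A + B = {0, 1, 3, 6, 10, 12, 14, 15}, so |A + B| = 8.
Verify: 8 ≥ 5? Yes ✓.

CD lower bound = 5, actual |A + B| = 8.


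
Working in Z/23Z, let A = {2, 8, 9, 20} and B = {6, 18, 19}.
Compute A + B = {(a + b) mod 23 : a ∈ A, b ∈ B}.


Work in Z/23Z: reduce every sum a + b modulo 23.
Enumerate all 12 pairs:
a = 2: 2+6=8, 2+18=20, 2+19=21
a = 8: 8+6=14, 8+18=3, 8+19=4
a = 9: 9+6=15, 9+18=4, 9+19=5
a = 20: 20+6=3, 20+18=15, 20+19=16
Distinct residues collected: {3, 4, 5, 8, 14, 15, 16, 20, 21}
|A + B| = 9 (out of 23 total residues).

A + B = {3, 4, 5, 8, 14, 15, 16, 20, 21}


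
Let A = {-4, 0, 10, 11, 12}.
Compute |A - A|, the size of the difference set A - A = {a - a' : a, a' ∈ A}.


A - A = {a - a' : a, a' ∈ A}; |A| = 5.
Bounds: 2|A|-1 ≤ |A - A| ≤ |A|² - |A| + 1, i.e. 9 ≤ |A - A| ≤ 21.
Note: 0 ∈ A - A always (from a - a). The set is symmetric: if d ∈ A - A then -d ∈ A - A.
Enumerate nonzero differences d = a - a' with a > a' (then include -d):
Positive differences: {1, 2, 4, 10, 11, 12, 14, 15, 16}
Full difference set: {0} ∪ (positive diffs) ∪ (negative diffs).
|A - A| = 1 + 2·9 = 19 (matches direct enumeration: 19).

|A - A| = 19


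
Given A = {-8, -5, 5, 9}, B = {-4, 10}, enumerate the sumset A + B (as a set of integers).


A + B = {a + b : a ∈ A, b ∈ B}.
Enumerate all |A|·|B| = 4·2 = 8 pairs (a, b) and collect distinct sums.
a = -8: -8+-4=-12, -8+10=2
a = -5: -5+-4=-9, -5+10=5
a = 5: 5+-4=1, 5+10=15
a = 9: 9+-4=5, 9+10=19
Collecting distinct sums: A + B = {-12, -9, 1, 2, 5, 15, 19}
|A + B| = 7

A + B = {-12, -9, 1, 2, 5, 15, 19}


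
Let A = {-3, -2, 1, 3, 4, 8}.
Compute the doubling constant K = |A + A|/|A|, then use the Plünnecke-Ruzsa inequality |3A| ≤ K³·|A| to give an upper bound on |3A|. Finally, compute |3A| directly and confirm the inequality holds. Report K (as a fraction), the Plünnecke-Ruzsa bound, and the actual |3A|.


|A| = 6.
Step 1: Compute A + A by enumerating all 36 pairs.
A + A = {-6, -5, -4, -2, -1, 0, 1, 2, 4, 5, 6, 7, 8, 9, 11, 12, 16}, so |A + A| = 17.
Step 2: Doubling constant K = |A + A|/|A| = 17/6 = 17/6 ≈ 2.8333.
Step 3: Plünnecke-Ruzsa gives |3A| ≤ K³·|A| = (2.8333)³ · 6 ≈ 136.4722.
Step 4: Compute 3A = A + A + A directly by enumerating all triples (a,b,c) ∈ A³; |3A| = 30.
Step 5: Check 30 ≤ 136.4722? Yes ✓.

K = 17/6, Plünnecke-Ruzsa bound K³|A| ≈ 136.4722, |3A| = 30, inequality holds.


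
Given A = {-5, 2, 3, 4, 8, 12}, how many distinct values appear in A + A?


A + A = {a + a' : a, a' ∈ A}; |A| = 6.
General bounds: 2|A| - 1 ≤ |A + A| ≤ |A|(|A|+1)/2, i.e. 11 ≤ |A + A| ≤ 21.
Lower bound 2|A|-1 is attained iff A is an arithmetic progression.
Enumerate sums a + a' for a ≤ a' (symmetric, so this suffices):
a = -5: -5+-5=-10, -5+2=-3, -5+3=-2, -5+4=-1, -5+8=3, -5+12=7
a = 2: 2+2=4, 2+3=5, 2+4=6, 2+8=10, 2+12=14
a = 3: 3+3=6, 3+4=7, 3+8=11, 3+12=15
a = 4: 4+4=8, 4+8=12, 4+12=16
a = 8: 8+8=16, 8+12=20
a = 12: 12+12=24
Distinct sums: {-10, -3, -2, -1, 3, 4, 5, 6, 7, 8, 10, 11, 12, 14, 15, 16, 20, 24}
|A + A| = 18

|A + A| = 18


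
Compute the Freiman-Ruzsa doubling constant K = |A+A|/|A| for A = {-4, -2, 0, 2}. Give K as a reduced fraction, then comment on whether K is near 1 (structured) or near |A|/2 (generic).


|A| = 4.
Compute A + A by enumerating all 16 pairs.
A + A = {-8, -6, -4, -2, 0, 2, 4}, so |A + A| = 7.
K = |A + A| / |A| = 7/4 (already in lowest terms) ≈ 1.7500.
Reference: AP of size 4 gives K = 7/4 ≈ 1.7500; a fully generic set of size 4 gives K ≈ 2.5000.

|A| = 4, |A + A| = 7, K = 7/4.


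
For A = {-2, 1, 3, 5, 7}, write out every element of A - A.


A - A = {a - a' : a, a' ∈ A}.
Compute a - a' for each ordered pair (a, a'):
a = -2: -2--2=0, -2-1=-3, -2-3=-5, -2-5=-7, -2-7=-9
a = 1: 1--2=3, 1-1=0, 1-3=-2, 1-5=-4, 1-7=-6
a = 3: 3--2=5, 3-1=2, 3-3=0, 3-5=-2, 3-7=-4
a = 5: 5--2=7, 5-1=4, 5-3=2, 5-5=0, 5-7=-2
a = 7: 7--2=9, 7-1=6, 7-3=4, 7-5=2, 7-7=0
Collecting distinct values (and noting 0 appears from a-a):
A - A = {-9, -7, -6, -5, -4, -3, -2, 0, 2, 3, 4, 5, 6, 7, 9}
|A - A| = 15

A - A = {-9, -7, -6, -5, -4, -3, -2, 0, 2, 3, 4, 5, 6, 7, 9}


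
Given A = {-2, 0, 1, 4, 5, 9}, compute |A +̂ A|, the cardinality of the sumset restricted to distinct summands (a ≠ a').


Restricted sumset: A +̂ A = {a + a' : a ∈ A, a' ∈ A, a ≠ a'}.
Equivalently, take A + A and drop any sum 2a that is achievable ONLY as a + a for a ∈ A (i.e. sums representable only with equal summands).
Enumerate pairs (a, a') with a < a' (symmetric, so each unordered pair gives one sum; this covers all a ≠ a'):
  -2 + 0 = -2
  -2 + 1 = -1
  -2 + 4 = 2
  -2 + 5 = 3
  -2 + 9 = 7
  0 + 1 = 1
  0 + 4 = 4
  0 + 5 = 5
  0 + 9 = 9
  1 + 4 = 5
  1 + 5 = 6
  1 + 9 = 10
  4 + 5 = 9
  4 + 9 = 13
  5 + 9 = 14
Collected distinct sums: {-2, -1, 1, 2, 3, 4, 5, 6, 7, 9, 10, 13, 14}
|A +̂ A| = 13
(Reference bound: |A +̂ A| ≥ 2|A| - 3 for |A| ≥ 2, with |A| = 6 giving ≥ 9.)

|A +̂ A| = 13


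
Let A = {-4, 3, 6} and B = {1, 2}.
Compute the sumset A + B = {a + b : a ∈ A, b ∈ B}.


A + B = {a + b : a ∈ A, b ∈ B}.
Enumerate all |A|·|B| = 3·2 = 6 pairs (a, b) and collect distinct sums.
a = -4: -4+1=-3, -4+2=-2
a = 3: 3+1=4, 3+2=5
a = 6: 6+1=7, 6+2=8
Collecting distinct sums: A + B = {-3, -2, 4, 5, 7, 8}
|A + B| = 6

A + B = {-3, -2, 4, 5, 7, 8}


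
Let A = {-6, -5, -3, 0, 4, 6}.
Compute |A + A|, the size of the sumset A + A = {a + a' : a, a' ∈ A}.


A + A = {a + a' : a, a' ∈ A}; |A| = 6.
General bounds: 2|A| - 1 ≤ |A + A| ≤ |A|(|A|+1)/2, i.e. 11 ≤ |A + A| ≤ 21.
Lower bound 2|A|-1 is attained iff A is an arithmetic progression.
Enumerate sums a + a' for a ≤ a' (symmetric, so this suffices):
a = -6: -6+-6=-12, -6+-5=-11, -6+-3=-9, -6+0=-6, -6+4=-2, -6+6=0
a = -5: -5+-5=-10, -5+-3=-8, -5+0=-5, -5+4=-1, -5+6=1
a = -3: -3+-3=-6, -3+0=-3, -3+4=1, -3+6=3
a = 0: 0+0=0, 0+4=4, 0+6=6
a = 4: 4+4=8, 4+6=10
a = 6: 6+6=12
Distinct sums: {-12, -11, -10, -9, -8, -6, -5, -3, -2, -1, 0, 1, 3, 4, 6, 8, 10, 12}
|A + A| = 18

|A + A| = 18


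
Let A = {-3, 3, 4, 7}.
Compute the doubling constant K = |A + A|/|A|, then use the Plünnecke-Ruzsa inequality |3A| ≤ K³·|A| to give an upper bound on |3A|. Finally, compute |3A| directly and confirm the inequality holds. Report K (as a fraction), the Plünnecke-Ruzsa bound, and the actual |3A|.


|A| = 4.
Step 1: Compute A + A by enumerating all 16 pairs.
A + A = {-6, 0, 1, 4, 6, 7, 8, 10, 11, 14}, so |A + A| = 10.
Step 2: Doubling constant K = |A + A|/|A| = 10/4 = 10/4 ≈ 2.5000.
Step 3: Plünnecke-Ruzsa gives |3A| ≤ K³·|A| = (2.5000)³ · 4 ≈ 62.5000.
Step 4: Compute 3A = A + A + A directly by enumerating all triples (a,b,c) ∈ A³; |3A| = 19.
Step 5: Check 19 ≤ 62.5000? Yes ✓.

K = 10/4, Plünnecke-Ruzsa bound K³|A| ≈ 62.5000, |3A| = 19, inequality holds.


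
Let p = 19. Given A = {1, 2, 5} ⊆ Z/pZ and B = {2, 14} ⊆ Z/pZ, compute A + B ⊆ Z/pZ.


Work in Z/19Z: reduce every sum a + b modulo 19.
Enumerate all 6 pairs:
a = 1: 1+2=3, 1+14=15
a = 2: 2+2=4, 2+14=16
a = 5: 5+2=7, 5+14=0
Distinct residues collected: {0, 3, 4, 7, 15, 16}
|A + B| = 6 (out of 19 total residues).

A + B = {0, 3, 4, 7, 15, 16}


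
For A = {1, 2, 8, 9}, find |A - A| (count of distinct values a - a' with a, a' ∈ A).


A - A = {a - a' : a, a' ∈ A}; |A| = 4.
Bounds: 2|A|-1 ≤ |A - A| ≤ |A|² - |A| + 1, i.e. 7 ≤ |A - A| ≤ 13.
Note: 0 ∈ A - A always (from a - a). The set is symmetric: if d ∈ A - A then -d ∈ A - A.
Enumerate nonzero differences d = a - a' with a > a' (then include -d):
Positive differences: {1, 6, 7, 8}
Full difference set: {0} ∪ (positive diffs) ∪ (negative diffs).
|A - A| = 1 + 2·4 = 9 (matches direct enumeration: 9).

|A - A| = 9


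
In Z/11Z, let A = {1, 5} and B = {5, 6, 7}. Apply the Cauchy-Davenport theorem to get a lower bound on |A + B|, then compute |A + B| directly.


Cauchy-Davenport: |A + B| ≥ min(p, |A| + |B| - 1) for A, B nonempty in Z/pZ.
|A| = 2, |B| = 3, p = 11.
CD lower bound = min(11, 2 + 3 - 1) = min(11, 4) = 4.
Compute A + B mod 11 directly:
a = 1: 1+5=6, 1+6=7, 1+7=8
a = 5: 5+5=10, 5+6=0, 5+7=1
A + B = {0, 1, 6, 7, 8, 10}, so |A + B| = 6.
Verify: 6 ≥ 4? Yes ✓.

CD lower bound = 4, actual |A + B| = 6.


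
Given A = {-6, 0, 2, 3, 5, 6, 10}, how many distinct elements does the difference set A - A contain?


A - A = {a - a' : a, a' ∈ A}; |A| = 7.
Bounds: 2|A|-1 ≤ |A - A| ≤ |A|² - |A| + 1, i.e. 13 ≤ |A - A| ≤ 43.
Note: 0 ∈ A - A always (from a - a). The set is symmetric: if d ∈ A - A then -d ∈ A - A.
Enumerate nonzero differences d = a - a' with a > a' (then include -d):
Positive differences: {1, 2, 3, 4, 5, 6, 7, 8, 9, 10, 11, 12, 16}
Full difference set: {0} ∪ (positive diffs) ∪ (negative diffs).
|A - A| = 1 + 2·13 = 27 (matches direct enumeration: 27).

|A - A| = 27


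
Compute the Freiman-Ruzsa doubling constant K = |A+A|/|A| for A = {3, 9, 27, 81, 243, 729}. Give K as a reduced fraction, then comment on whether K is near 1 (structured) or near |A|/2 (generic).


|A| = 6.
Compute A + A by enumerating all 36 pairs.
A + A = {6, 12, 18, 30, 36, 54, 84, 90, 108, 162, 246, 252, 270, 324, 486, 732, 738, 756, 810, 972, 1458}, so |A + A| = 21.
K = |A + A| / |A| = 21/6 = 7/2 ≈ 3.5000.
Reference: AP of size 6 gives K = 11/6 ≈ 1.8333; a fully generic set of size 6 gives K ≈ 3.5000.

|A| = 6, |A + A| = 21, K = 21/6 = 7/2.


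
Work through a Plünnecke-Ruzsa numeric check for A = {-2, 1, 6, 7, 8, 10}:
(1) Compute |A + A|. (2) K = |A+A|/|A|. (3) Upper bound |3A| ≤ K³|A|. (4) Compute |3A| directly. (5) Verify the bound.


|A| = 6.
Step 1: Compute A + A by enumerating all 36 pairs.
A + A = {-4, -1, 2, 4, 5, 6, 7, 8, 9, 11, 12, 13, 14, 15, 16, 17, 18, 20}, so |A + A| = 18.
Step 2: Doubling constant K = |A + A|/|A| = 18/6 = 18/6 ≈ 3.0000.
Step 3: Plünnecke-Ruzsa gives |3A| ≤ K³·|A| = (3.0000)³ · 6 ≈ 162.0000.
Step 4: Compute 3A = A + A + A directly by enumerating all triples (a,b,c) ∈ A³; |3A| = 31.
Step 5: Check 31 ≤ 162.0000? Yes ✓.

K = 18/6, Plünnecke-Ruzsa bound K³|A| ≈ 162.0000, |3A| = 31, inequality holds.


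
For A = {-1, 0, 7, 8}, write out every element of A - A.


A - A = {a - a' : a, a' ∈ A}.
Compute a - a' for each ordered pair (a, a'):
a = -1: -1--1=0, -1-0=-1, -1-7=-8, -1-8=-9
a = 0: 0--1=1, 0-0=0, 0-7=-7, 0-8=-8
a = 7: 7--1=8, 7-0=7, 7-7=0, 7-8=-1
a = 8: 8--1=9, 8-0=8, 8-7=1, 8-8=0
Collecting distinct values (and noting 0 appears from a-a):
A - A = {-9, -8, -7, -1, 0, 1, 7, 8, 9}
|A - A| = 9

A - A = {-9, -8, -7, -1, 0, 1, 7, 8, 9}


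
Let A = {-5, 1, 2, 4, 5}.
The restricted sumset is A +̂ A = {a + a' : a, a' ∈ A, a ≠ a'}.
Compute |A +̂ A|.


Restricted sumset: A +̂ A = {a + a' : a ∈ A, a' ∈ A, a ≠ a'}.
Equivalently, take A + A and drop any sum 2a that is achievable ONLY as a + a for a ∈ A (i.e. sums representable only with equal summands).
Enumerate pairs (a, a') with a < a' (symmetric, so each unordered pair gives one sum; this covers all a ≠ a'):
  -5 + 1 = -4
  -5 + 2 = -3
  -5 + 4 = -1
  -5 + 5 = 0
  1 + 2 = 3
  1 + 4 = 5
  1 + 5 = 6
  2 + 4 = 6
  2 + 5 = 7
  4 + 5 = 9
Collected distinct sums: {-4, -3, -1, 0, 3, 5, 6, 7, 9}
|A +̂ A| = 9
(Reference bound: |A +̂ A| ≥ 2|A| - 3 for |A| ≥ 2, with |A| = 5 giving ≥ 7.)

|A +̂ A| = 9


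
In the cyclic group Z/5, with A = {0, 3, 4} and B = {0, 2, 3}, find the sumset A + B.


Work in Z/5Z: reduce every sum a + b modulo 5.
Enumerate all 9 pairs:
a = 0: 0+0=0, 0+2=2, 0+3=3
a = 3: 3+0=3, 3+2=0, 3+3=1
a = 4: 4+0=4, 4+2=1, 4+3=2
Distinct residues collected: {0, 1, 2, 3, 4}
|A + B| = 5 (out of 5 total residues).

A + B = {0, 1, 2, 3, 4}


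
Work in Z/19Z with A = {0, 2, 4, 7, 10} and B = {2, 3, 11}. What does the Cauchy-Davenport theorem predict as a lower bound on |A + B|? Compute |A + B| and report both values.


Cauchy-Davenport: |A + B| ≥ min(p, |A| + |B| - 1) for A, B nonempty in Z/pZ.
|A| = 5, |B| = 3, p = 19.
CD lower bound = min(19, 5 + 3 - 1) = min(19, 7) = 7.
Compute A + B mod 19 directly:
a = 0: 0+2=2, 0+3=3, 0+11=11
a = 2: 2+2=4, 2+3=5, 2+11=13
a = 4: 4+2=6, 4+3=7, 4+11=15
a = 7: 7+2=9, 7+3=10, 7+11=18
a = 10: 10+2=12, 10+3=13, 10+11=2
A + B = {2, 3, 4, 5, 6, 7, 9, 10, 11, 12, 13, 15, 18}, so |A + B| = 13.
Verify: 13 ≥ 7? Yes ✓.

CD lower bound = 7, actual |A + B| = 13.


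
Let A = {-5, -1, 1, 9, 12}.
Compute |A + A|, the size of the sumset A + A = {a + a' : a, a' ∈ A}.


A + A = {a + a' : a, a' ∈ A}; |A| = 5.
General bounds: 2|A| - 1 ≤ |A + A| ≤ |A|(|A|+1)/2, i.e. 9 ≤ |A + A| ≤ 15.
Lower bound 2|A|-1 is attained iff A is an arithmetic progression.
Enumerate sums a + a' for a ≤ a' (symmetric, so this suffices):
a = -5: -5+-5=-10, -5+-1=-6, -5+1=-4, -5+9=4, -5+12=7
a = -1: -1+-1=-2, -1+1=0, -1+9=8, -1+12=11
a = 1: 1+1=2, 1+9=10, 1+12=13
a = 9: 9+9=18, 9+12=21
a = 12: 12+12=24
Distinct sums: {-10, -6, -4, -2, 0, 2, 4, 7, 8, 10, 11, 13, 18, 21, 24}
|A + A| = 15

|A + A| = 15


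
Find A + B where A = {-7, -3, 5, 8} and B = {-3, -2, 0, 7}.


A + B = {a + b : a ∈ A, b ∈ B}.
Enumerate all |A|·|B| = 4·4 = 16 pairs (a, b) and collect distinct sums.
a = -7: -7+-3=-10, -7+-2=-9, -7+0=-7, -7+7=0
a = -3: -3+-3=-6, -3+-2=-5, -3+0=-3, -3+7=4
a = 5: 5+-3=2, 5+-2=3, 5+0=5, 5+7=12
a = 8: 8+-3=5, 8+-2=6, 8+0=8, 8+7=15
Collecting distinct sums: A + B = {-10, -9, -7, -6, -5, -3, 0, 2, 3, 4, 5, 6, 8, 12, 15}
|A + B| = 15

A + B = {-10, -9, -7, -6, -5, -3, 0, 2, 3, 4, 5, 6, 8, 12, 15}


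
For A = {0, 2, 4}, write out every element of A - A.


A - A = {a - a' : a, a' ∈ A}.
Compute a - a' for each ordered pair (a, a'):
a = 0: 0-0=0, 0-2=-2, 0-4=-4
a = 2: 2-0=2, 2-2=0, 2-4=-2
a = 4: 4-0=4, 4-2=2, 4-4=0
Collecting distinct values (and noting 0 appears from a-a):
A - A = {-4, -2, 0, 2, 4}
|A - A| = 5

A - A = {-4, -2, 0, 2, 4}


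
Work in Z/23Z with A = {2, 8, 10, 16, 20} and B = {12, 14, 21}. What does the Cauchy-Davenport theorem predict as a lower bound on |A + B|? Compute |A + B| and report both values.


Cauchy-Davenport: |A + B| ≥ min(p, |A| + |B| - 1) for A, B nonempty in Z/pZ.
|A| = 5, |B| = 3, p = 23.
CD lower bound = min(23, 5 + 3 - 1) = min(23, 7) = 7.
Compute A + B mod 23 directly:
a = 2: 2+12=14, 2+14=16, 2+21=0
a = 8: 8+12=20, 8+14=22, 8+21=6
a = 10: 10+12=22, 10+14=1, 10+21=8
a = 16: 16+12=5, 16+14=7, 16+21=14
a = 20: 20+12=9, 20+14=11, 20+21=18
A + B = {0, 1, 5, 6, 7, 8, 9, 11, 14, 16, 18, 20, 22}, so |A + B| = 13.
Verify: 13 ≥ 7? Yes ✓.

CD lower bound = 7, actual |A + B| = 13.


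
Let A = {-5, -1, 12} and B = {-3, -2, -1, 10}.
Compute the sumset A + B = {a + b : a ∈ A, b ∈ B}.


A + B = {a + b : a ∈ A, b ∈ B}.
Enumerate all |A|·|B| = 3·4 = 12 pairs (a, b) and collect distinct sums.
a = -5: -5+-3=-8, -5+-2=-7, -5+-1=-6, -5+10=5
a = -1: -1+-3=-4, -1+-2=-3, -1+-1=-2, -1+10=9
a = 12: 12+-3=9, 12+-2=10, 12+-1=11, 12+10=22
Collecting distinct sums: A + B = {-8, -7, -6, -4, -3, -2, 5, 9, 10, 11, 22}
|A + B| = 11

A + B = {-8, -7, -6, -4, -3, -2, 5, 9, 10, 11, 22}


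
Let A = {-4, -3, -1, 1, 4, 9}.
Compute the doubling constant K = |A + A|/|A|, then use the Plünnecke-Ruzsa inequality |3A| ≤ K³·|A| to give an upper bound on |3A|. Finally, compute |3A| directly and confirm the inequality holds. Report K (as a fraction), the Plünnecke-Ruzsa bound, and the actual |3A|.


|A| = 6.
Step 1: Compute A + A by enumerating all 36 pairs.
A + A = {-8, -7, -6, -5, -4, -3, -2, 0, 1, 2, 3, 5, 6, 8, 10, 13, 18}, so |A + A| = 17.
Step 2: Doubling constant K = |A + A|/|A| = 17/6 = 17/6 ≈ 2.8333.
Step 3: Plünnecke-Ruzsa gives |3A| ≤ K³·|A| = (2.8333)³ · 6 ≈ 136.4722.
Step 4: Compute 3A = A + A + A directly by enumerating all triples (a,b,c) ∈ A³; |3A| = 30.
Step 5: Check 30 ≤ 136.4722? Yes ✓.

K = 17/6, Plünnecke-Ruzsa bound K³|A| ≈ 136.4722, |3A| = 30, inequality holds.


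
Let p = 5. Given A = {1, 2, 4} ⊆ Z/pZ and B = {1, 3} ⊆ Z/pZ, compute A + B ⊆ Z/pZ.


Work in Z/5Z: reduce every sum a + b modulo 5.
Enumerate all 6 pairs:
a = 1: 1+1=2, 1+3=4
a = 2: 2+1=3, 2+3=0
a = 4: 4+1=0, 4+3=2
Distinct residues collected: {0, 2, 3, 4}
|A + B| = 4 (out of 5 total residues).

A + B = {0, 2, 3, 4}


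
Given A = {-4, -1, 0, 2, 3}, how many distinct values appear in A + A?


A + A = {a + a' : a, a' ∈ A}; |A| = 5.
General bounds: 2|A| - 1 ≤ |A + A| ≤ |A|(|A|+1)/2, i.e. 9 ≤ |A + A| ≤ 15.
Lower bound 2|A|-1 is attained iff A is an arithmetic progression.
Enumerate sums a + a' for a ≤ a' (symmetric, so this suffices):
a = -4: -4+-4=-8, -4+-1=-5, -4+0=-4, -4+2=-2, -4+3=-1
a = -1: -1+-1=-2, -1+0=-1, -1+2=1, -1+3=2
a = 0: 0+0=0, 0+2=2, 0+3=3
a = 2: 2+2=4, 2+3=5
a = 3: 3+3=6
Distinct sums: {-8, -5, -4, -2, -1, 0, 1, 2, 3, 4, 5, 6}
|A + A| = 12

|A + A| = 12


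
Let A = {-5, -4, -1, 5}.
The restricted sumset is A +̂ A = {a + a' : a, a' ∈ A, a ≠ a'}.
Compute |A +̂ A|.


Restricted sumset: A +̂ A = {a + a' : a ∈ A, a' ∈ A, a ≠ a'}.
Equivalently, take A + A and drop any sum 2a that is achievable ONLY as a + a for a ∈ A (i.e. sums representable only with equal summands).
Enumerate pairs (a, a') with a < a' (symmetric, so each unordered pair gives one sum; this covers all a ≠ a'):
  -5 + -4 = -9
  -5 + -1 = -6
  -5 + 5 = 0
  -4 + -1 = -5
  -4 + 5 = 1
  -1 + 5 = 4
Collected distinct sums: {-9, -6, -5, 0, 1, 4}
|A +̂ A| = 6
(Reference bound: |A +̂ A| ≥ 2|A| - 3 for |A| ≥ 2, with |A| = 4 giving ≥ 5.)

|A +̂ A| = 6


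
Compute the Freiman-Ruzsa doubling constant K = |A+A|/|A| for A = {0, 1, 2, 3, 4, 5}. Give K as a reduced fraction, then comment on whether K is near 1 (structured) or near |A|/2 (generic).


|A| = 6.
Compute A + A by enumerating all 36 pairs.
A + A = {0, 1, 2, 3, 4, 5, 6, 7, 8, 9, 10}, so |A + A| = 11.
K = |A + A| / |A| = 11/6 (already in lowest terms) ≈ 1.8333.
Reference: AP of size 6 gives K = 11/6 ≈ 1.8333; a fully generic set of size 6 gives K ≈ 3.5000.

|A| = 6, |A + A| = 11, K = 11/6.


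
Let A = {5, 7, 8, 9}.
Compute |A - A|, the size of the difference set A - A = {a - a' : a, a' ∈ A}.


A - A = {a - a' : a, a' ∈ A}; |A| = 4.
Bounds: 2|A|-1 ≤ |A - A| ≤ |A|² - |A| + 1, i.e. 7 ≤ |A - A| ≤ 13.
Note: 0 ∈ A - A always (from a - a). The set is symmetric: if d ∈ A - A then -d ∈ A - A.
Enumerate nonzero differences d = a - a' with a > a' (then include -d):
Positive differences: {1, 2, 3, 4}
Full difference set: {0} ∪ (positive diffs) ∪ (negative diffs).
|A - A| = 1 + 2·4 = 9 (matches direct enumeration: 9).

|A - A| = 9


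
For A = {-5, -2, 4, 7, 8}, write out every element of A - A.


A - A = {a - a' : a, a' ∈ A}.
Compute a - a' for each ordered pair (a, a'):
a = -5: -5--5=0, -5--2=-3, -5-4=-9, -5-7=-12, -5-8=-13
a = -2: -2--5=3, -2--2=0, -2-4=-6, -2-7=-9, -2-8=-10
a = 4: 4--5=9, 4--2=6, 4-4=0, 4-7=-3, 4-8=-4
a = 7: 7--5=12, 7--2=9, 7-4=3, 7-7=0, 7-8=-1
a = 8: 8--5=13, 8--2=10, 8-4=4, 8-7=1, 8-8=0
Collecting distinct values (and noting 0 appears from a-a):
A - A = {-13, -12, -10, -9, -6, -4, -3, -1, 0, 1, 3, 4, 6, 9, 10, 12, 13}
|A - A| = 17

A - A = {-13, -12, -10, -9, -6, -4, -3, -1, 0, 1, 3, 4, 6, 9, 10, 12, 13}


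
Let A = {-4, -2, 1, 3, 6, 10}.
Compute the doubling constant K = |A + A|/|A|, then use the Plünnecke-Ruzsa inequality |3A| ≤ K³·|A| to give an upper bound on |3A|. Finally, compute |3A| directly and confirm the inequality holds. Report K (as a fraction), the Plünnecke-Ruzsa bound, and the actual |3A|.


|A| = 6.
Step 1: Compute A + A by enumerating all 36 pairs.
A + A = {-8, -6, -4, -3, -1, 1, 2, 4, 6, 7, 8, 9, 11, 12, 13, 16, 20}, so |A + A| = 17.
Step 2: Doubling constant K = |A + A|/|A| = 17/6 = 17/6 ≈ 2.8333.
Step 3: Plünnecke-Ruzsa gives |3A| ≤ K³·|A| = (2.8333)³ · 6 ≈ 136.4722.
Step 4: Compute 3A = A + A + A directly by enumerating all triples (a,b,c) ∈ A³; |3A| = 33.
Step 5: Check 33 ≤ 136.4722? Yes ✓.

K = 17/6, Plünnecke-Ruzsa bound K³|A| ≈ 136.4722, |3A| = 33, inequality holds.


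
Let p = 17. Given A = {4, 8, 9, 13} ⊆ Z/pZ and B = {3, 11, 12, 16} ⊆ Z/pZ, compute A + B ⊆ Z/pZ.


Work in Z/17Z: reduce every sum a + b modulo 17.
Enumerate all 16 pairs:
a = 4: 4+3=7, 4+11=15, 4+12=16, 4+16=3
a = 8: 8+3=11, 8+11=2, 8+12=3, 8+16=7
a = 9: 9+3=12, 9+11=3, 9+12=4, 9+16=8
a = 13: 13+3=16, 13+11=7, 13+12=8, 13+16=12
Distinct residues collected: {2, 3, 4, 7, 8, 11, 12, 15, 16}
|A + B| = 9 (out of 17 total residues).

A + B = {2, 3, 4, 7, 8, 11, 12, 15, 16}


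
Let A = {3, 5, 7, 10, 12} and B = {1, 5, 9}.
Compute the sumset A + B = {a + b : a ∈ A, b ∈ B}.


A + B = {a + b : a ∈ A, b ∈ B}.
Enumerate all |A|·|B| = 5·3 = 15 pairs (a, b) and collect distinct sums.
a = 3: 3+1=4, 3+5=8, 3+9=12
a = 5: 5+1=6, 5+5=10, 5+9=14
a = 7: 7+1=8, 7+5=12, 7+9=16
a = 10: 10+1=11, 10+5=15, 10+9=19
a = 12: 12+1=13, 12+5=17, 12+9=21
Collecting distinct sums: A + B = {4, 6, 8, 10, 11, 12, 13, 14, 15, 16, 17, 19, 21}
|A + B| = 13

A + B = {4, 6, 8, 10, 11, 12, 13, 14, 15, 16, 17, 19, 21}


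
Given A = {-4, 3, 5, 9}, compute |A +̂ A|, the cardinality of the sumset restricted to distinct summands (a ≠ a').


Restricted sumset: A +̂ A = {a + a' : a ∈ A, a' ∈ A, a ≠ a'}.
Equivalently, take A + A and drop any sum 2a that is achievable ONLY as a + a for a ∈ A (i.e. sums representable only with equal summands).
Enumerate pairs (a, a') with a < a' (symmetric, so each unordered pair gives one sum; this covers all a ≠ a'):
  -4 + 3 = -1
  -4 + 5 = 1
  -4 + 9 = 5
  3 + 5 = 8
  3 + 9 = 12
  5 + 9 = 14
Collected distinct sums: {-1, 1, 5, 8, 12, 14}
|A +̂ A| = 6
(Reference bound: |A +̂ A| ≥ 2|A| - 3 for |A| ≥ 2, with |A| = 4 giving ≥ 5.)

|A +̂ A| = 6


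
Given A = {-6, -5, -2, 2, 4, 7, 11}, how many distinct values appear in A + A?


A + A = {a + a' : a, a' ∈ A}; |A| = 7.
General bounds: 2|A| - 1 ≤ |A + A| ≤ |A|(|A|+1)/2, i.e. 13 ≤ |A + A| ≤ 28.
Lower bound 2|A|-1 is attained iff A is an arithmetic progression.
Enumerate sums a + a' for a ≤ a' (symmetric, so this suffices):
a = -6: -6+-6=-12, -6+-5=-11, -6+-2=-8, -6+2=-4, -6+4=-2, -6+7=1, -6+11=5
a = -5: -5+-5=-10, -5+-2=-7, -5+2=-3, -5+4=-1, -5+7=2, -5+11=6
a = -2: -2+-2=-4, -2+2=0, -2+4=2, -2+7=5, -2+11=9
a = 2: 2+2=4, 2+4=6, 2+7=9, 2+11=13
a = 4: 4+4=8, 4+7=11, 4+11=15
a = 7: 7+7=14, 7+11=18
a = 11: 11+11=22
Distinct sums: {-12, -11, -10, -8, -7, -4, -3, -2, -1, 0, 1, 2, 4, 5, 6, 8, 9, 11, 13, 14, 15, 18, 22}
|A + A| = 23

|A + A| = 23


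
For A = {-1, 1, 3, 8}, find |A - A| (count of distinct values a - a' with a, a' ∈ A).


A - A = {a - a' : a, a' ∈ A}; |A| = 4.
Bounds: 2|A|-1 ≤ |A - A| ≤ |A|² - |A| + 1, i.e. 7 ≤ |A - A| ≤ 13.
Note: 0 ∈ A - A always (from a - a). The set is symmetric: if d ∈ A - A then -d ∈ A - A.
Enumerate nonzero differences d = a - a' with a > a' (then include -d):
Positive differences: {2, 4, 5, 7, 9}
Full difference set: {0} ∪ (positive diffs) ∪ (negative diffs).
|A - A| = 1 + 2·5 = 11 (matches direct enumeration: 11).

|A - A| = 11


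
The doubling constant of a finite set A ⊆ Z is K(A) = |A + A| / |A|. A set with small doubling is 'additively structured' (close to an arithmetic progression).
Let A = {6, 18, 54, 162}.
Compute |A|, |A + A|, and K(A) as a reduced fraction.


|A| = 4.
Compute A + A by enumerating all 16 pairs.
A + A = {12, 24, 36, 60, 72, 108, 168, 180, 216, 324}, so |A + A| = 10.
K = |A + A| / |A| = 10/4 = 5/2 ≈ 2.5000.
Reference: AP of size 4 gives K = 7/4 ≈ 1.7500; a fully generic set of size 4 gives K ≈ 2.5000.

|A| = 4, |A + A| = 10, K = 10/4 = 5/2.


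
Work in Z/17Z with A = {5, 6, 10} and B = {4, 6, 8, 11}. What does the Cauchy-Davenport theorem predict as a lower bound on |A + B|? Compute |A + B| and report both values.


Cauchy-Davenport: |A + B| ≥ min(p, |A| + |B| - 1) for A, B nonempty in Z/pZ.
|A| = 3, |B| = 4, p = 17.
CD lower bound = min(17, 3 + 4 - 1) = min(17, 6) = 6.
Compute A + B mod 17 directly:
a = 5: 5+4=9, 5+6=11, 5+8=13, 5+11=16
a = 6: 6+4=10, 6+6=12, 6+8=14, 6+11=0
a = 10: 10+4=14, 10+6=16, 10+8=1, 10+11=4
A + B = {0, 1, 4, 9, 10, 11, 12, 13, 14, 16}, so |A + B| = 10.
Verify: 10 ≥ 6? Yes ✓.

CD lower bound = 6, actual |A + B| = 10.


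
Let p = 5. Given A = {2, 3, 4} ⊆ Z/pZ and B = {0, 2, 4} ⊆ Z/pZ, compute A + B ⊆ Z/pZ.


Work in Z/5Z: reduce every sum a + b modulo 5.
Enumerate all 9 pairs:
a = 2: 2+0=2, 2+2=4, 2+4=1
a = 3: 3+0=3, 3+2=0, 3+4=2
a = 4: 4+0=4, 4+2=1, 4+4=3
Distinct residues collected: {0, 1, 2, 3, 4}
|A + B| = 5 (out of 5 total residues).

A + B = {0, 1, 2, 3, 4}


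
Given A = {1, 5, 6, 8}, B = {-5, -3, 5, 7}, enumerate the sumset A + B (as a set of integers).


A + B = {a + b : a ∈ A, b ∈ B}.
Enumerate all |A|·|B| = 4·4 = 16 pairs (a, b) and collect distinct sums.
a = 1: 1+-5=-4, 1+-3=-2, 1+5=6, 1+7=8
a = 5: 5+-5=0, 5+-3=2, 5+5=10, 5+7=12
a = 6: 6+-5=1, 6+-3=3, 6+5=11, 6+7=13
a = 8: 8+-5=3, 8+-3=5, 8+5=13, 8+7=15
Collecting distinct sums: A + B = {-4, -2, 0, 1, 2, 3, 5, 6, 8, 10, 11, 12, 13, 15}
|A + B| = 14

A + B = {-4, -2, 0, 1, 2, 3, 5, 6, 8, 10, 11, 12, 13, 15}


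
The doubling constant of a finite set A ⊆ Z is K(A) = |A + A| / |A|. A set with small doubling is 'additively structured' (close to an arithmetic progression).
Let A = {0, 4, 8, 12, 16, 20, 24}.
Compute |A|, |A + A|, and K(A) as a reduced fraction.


|A| = 7.
Compute A + A by enumerating all 49 pairs.
A + A = {0, 4, 8, 12, 16, 20, 24, 28, 32, 36, 40, 44, 48}, so |A + A| = 13.
K = |A + A| / |A| = 13/7 (already in lowest terms) ≈ 1.8571.
Reference: AP of size 7 gives K = 13/7 ≈ 1.8571; a fully generic set of size 7 gives K ≈ 4.0000.

|A| = 7, |A + A| = 13, K = 13/7.


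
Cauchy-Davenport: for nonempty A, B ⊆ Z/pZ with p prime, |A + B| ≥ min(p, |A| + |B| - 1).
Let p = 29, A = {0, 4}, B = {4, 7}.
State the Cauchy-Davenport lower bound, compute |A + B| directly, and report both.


Cauchy-Davenport: |A + B| ≥ min(p, |A| + |B| - 1) for A, B nonempty in Z/pZ.
|A| = 2, |B| = 2, p = 29.
CD lower bound = min(29, 2 + 2 - 1) = min(29, 3) = 3.
Compute A + B mod 29 directly:
a = 0: 0+4=4, 0+7=7
a = 4: 4+4=8, 4+7=11
A + B = {4, 7, 8, 11}, so |A + B| = 4.
Verify: 4 ≥ 3? Yes ✓.

CD lower bound = 3, actual |A + B| = 4.


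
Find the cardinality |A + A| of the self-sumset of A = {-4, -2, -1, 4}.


A + A = {a + a' : a, a' ∈ A}; |A| = 4.
General bounds: 2|A| - 1 ≤ |A + A| ≤ |A|(|A|+1)/2, i.e. 7 ≤ |A + A| ≤ 10.
Lower bound 2|A|-1 is attained iff A is an arithmetic progression.
Enumerate sums a + a' for a ≤ a' (symmetric, so this suffices):
a = -4: -4+-4=-8, -4+-2=-6, -4+-1=-5, -4+4=0
a = -2: -2+-2=-4, -2+-1=-3, -2+4=2
a = -1: -1+-1=-2, -1+4=3
a = 4: 4+4=8
Distinct sums: {-8, -6, -5, -4, -3, -2, 0, 2, 3, 8}
|A + A| = 10

|A + A| = 10


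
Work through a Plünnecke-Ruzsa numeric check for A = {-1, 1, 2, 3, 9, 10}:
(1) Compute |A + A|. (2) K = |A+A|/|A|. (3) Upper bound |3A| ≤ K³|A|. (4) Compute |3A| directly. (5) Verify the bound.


|A| = 6.
Step 1: Compute A + A by enumerating all 36 pairs.
A + A = {-2, 0, 1, 2, 3, 4, 5, 6, 8, 9, 10, 11, 12, 13, 18, 19, 20}, so |A + A| = 17.
Step 2: Doubling constant K = |A + A|/|A| = 17/6 = 17/6 ≈ 2.8333.
Step 3: Plünnecke-Ruzsa gives |3A| ≤ K³·|A| = (2.8333)³ · 6 ≈ 136.4722.
Step 4: Compute 3A = A + A + A directly by enumerating all triples (a,b,c) ∈ A³; |3A| = 30.
Step 5: Check 30 ≤ 136.4722? Yes ✓.

K = 17/6, Plünnecke-Ruzsa bound K³|A| ≈ 136.4722, |3A| = 30, inequality holds.
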